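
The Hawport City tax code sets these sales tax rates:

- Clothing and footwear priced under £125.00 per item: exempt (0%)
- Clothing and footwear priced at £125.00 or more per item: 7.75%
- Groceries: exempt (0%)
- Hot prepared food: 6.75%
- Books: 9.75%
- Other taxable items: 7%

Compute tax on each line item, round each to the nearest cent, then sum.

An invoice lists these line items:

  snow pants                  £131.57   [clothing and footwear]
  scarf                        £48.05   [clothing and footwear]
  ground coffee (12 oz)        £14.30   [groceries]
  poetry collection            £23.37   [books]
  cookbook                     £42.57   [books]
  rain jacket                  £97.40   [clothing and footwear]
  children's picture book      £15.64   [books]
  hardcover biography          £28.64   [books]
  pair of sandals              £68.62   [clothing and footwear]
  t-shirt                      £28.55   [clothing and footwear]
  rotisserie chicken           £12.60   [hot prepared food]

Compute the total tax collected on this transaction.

£21.79

Snow pants £131.57: clothing and footwear, £125.00 or more → 7.75% → £10.20
Scarf £48.05: clothing and footwear, under £125.00 → 0% → £0.00
Ground coffee (12 oz) £14.30: groceries → 0% → £0.00
Poetry collection £23.37: books → 9.75% → £2.28
Cookbook £42.57: books → 9.75% → £4.15
Rain jacket £97.40: clothing and footwear, under £125.00 → 0% → £0.00
Children's picture book £15.64: books → 9.75% → £1.52
Hardcover biography £28.64: books → 9.75% → £2.79
Pair of sandals £68.62: clothing and footwear, under £125.00 → 0% → £0.00
T-shirt £28.55: clothing and footwear, under £125.00 → 0% → £0.00
Rotisserie chicken £12.60: hot prepared food → 6.75% → £0.85
Total tax = £10.20 + £2.28 + £4.15 + £1.52 + £2.79 + £0.85 = £21.79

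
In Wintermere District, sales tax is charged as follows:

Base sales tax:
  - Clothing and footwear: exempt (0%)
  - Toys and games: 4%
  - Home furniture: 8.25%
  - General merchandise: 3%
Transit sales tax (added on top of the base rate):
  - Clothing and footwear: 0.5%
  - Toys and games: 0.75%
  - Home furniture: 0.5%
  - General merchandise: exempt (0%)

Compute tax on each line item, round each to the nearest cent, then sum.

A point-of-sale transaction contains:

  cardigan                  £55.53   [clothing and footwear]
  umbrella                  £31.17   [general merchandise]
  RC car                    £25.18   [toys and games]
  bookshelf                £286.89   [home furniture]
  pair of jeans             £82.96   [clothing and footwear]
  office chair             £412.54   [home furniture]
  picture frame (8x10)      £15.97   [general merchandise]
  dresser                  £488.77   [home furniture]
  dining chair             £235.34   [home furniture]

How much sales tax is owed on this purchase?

Cardigan £55.53: clothing and footwear → 0% + 0.5% transit = 0.5% → £0.28
Umbrella £31.17: general merchandise → 3% + 0% transit = 3% → £0.94
RC car £25.18: toys and games → 4% + 0.75% transit = 4.75% → £1.20
Bookshelf £286.89: home furniture → 8.25% + 0.5% transit = 8.75% → £25.10
Pair of jeans £82.96: clothing and footwear → 0% + 0.5% transit = 0.5% → £0.41
Office chair £412.54: home furniture → 8.25% + 0.5% transit = 8.75% → £36.10
Picture frame (8x10) £15.97: general merchandise → 3% + 0% transit = 3% → £0.48
Dresser £488.77: home furniture → 8.25% + 0.5% transit = 8.75% → £42.77
Dining chair £235.34: home furniture → 8.25% + 0.5% transit = 8.75% → £20.59
Total tax = £0.28 + £0.94 + £1.20 + £25.10 + £0.41 + £36.10 + £0.48 + £42.77 + £20.59 = £127.87

£127.87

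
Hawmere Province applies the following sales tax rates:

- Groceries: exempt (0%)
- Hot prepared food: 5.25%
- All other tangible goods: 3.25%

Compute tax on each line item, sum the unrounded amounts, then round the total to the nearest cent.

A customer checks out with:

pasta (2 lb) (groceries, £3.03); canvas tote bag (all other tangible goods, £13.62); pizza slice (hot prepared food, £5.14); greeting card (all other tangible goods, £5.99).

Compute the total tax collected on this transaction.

Pasta (2 lb) £3.03: groceries → 0% → £0.00
Canvas tote bag £13.62: all other tangible goods → 3.25% → £0.44265
Pizza slice £5.14: hot prepared food → 5.25% → £0.26985
Greeting card £5.99: all other tangible goods → 3.25% → £0.194675
Unrounded tax sum = £0.907175 → £0.91

£0.91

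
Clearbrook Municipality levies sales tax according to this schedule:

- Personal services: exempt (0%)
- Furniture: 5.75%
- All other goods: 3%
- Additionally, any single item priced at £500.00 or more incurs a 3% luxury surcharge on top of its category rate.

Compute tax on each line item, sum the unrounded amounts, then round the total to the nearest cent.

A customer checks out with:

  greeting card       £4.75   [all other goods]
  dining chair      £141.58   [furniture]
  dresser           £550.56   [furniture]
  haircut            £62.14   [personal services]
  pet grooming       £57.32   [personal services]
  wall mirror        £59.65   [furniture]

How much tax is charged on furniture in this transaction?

Dining chair £141.58: furniture → 5.75% → £8.14085
Dresser £550.56: furniture → 5.75% + 3% surcharge = 8.75% → £48.174
Wall mirror £59.65: furniture → 5.75% → £3.429875
Tax on furniture: unrounded sum = £59.744725 → £59.74

£59.74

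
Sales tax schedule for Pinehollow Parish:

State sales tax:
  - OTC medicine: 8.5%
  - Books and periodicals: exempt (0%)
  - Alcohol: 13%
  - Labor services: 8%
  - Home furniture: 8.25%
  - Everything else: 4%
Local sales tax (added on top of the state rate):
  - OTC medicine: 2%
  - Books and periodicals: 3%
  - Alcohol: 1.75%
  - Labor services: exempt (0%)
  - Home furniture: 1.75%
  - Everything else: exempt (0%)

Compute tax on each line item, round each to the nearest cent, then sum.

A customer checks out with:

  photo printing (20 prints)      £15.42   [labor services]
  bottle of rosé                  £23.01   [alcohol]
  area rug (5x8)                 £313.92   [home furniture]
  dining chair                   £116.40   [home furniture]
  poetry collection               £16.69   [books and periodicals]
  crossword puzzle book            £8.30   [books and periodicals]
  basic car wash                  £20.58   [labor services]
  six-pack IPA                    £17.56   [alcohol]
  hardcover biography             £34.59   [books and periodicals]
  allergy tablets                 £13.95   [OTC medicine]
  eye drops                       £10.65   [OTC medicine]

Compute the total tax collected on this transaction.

£56.26

Photo printing (20 prints) £15.42: labor services → 8% + 0% local = 8% → £1.23
Bottle of rosé £23.01: alcohol → 13% + 1.75% local = 14.75% → £3.39
Area rug (5x8) £313.92: home furniture → 8.25% + 1.75% local = 10% → £31.39
Dining chair £116.40: home furniture → 8.25% + 1.75% local = 10% → £11.64
Poetry collection £16.69: books and periodicals → 0% + 3% local = 3% → £0.50
Crossword puzzle book £8.30: books and periodicals → 0% + 3% local = 3% → £0.25
Basic car wash £20.58: labor services → 8% + 0% local = 8% → £1.65
Six-pack IPA £17.56: alcohol → 13% + 1.75% local = 14.75% → £2.59
Hardcover biography £34.59: books and periodicals → 0% + 3% local = 3% → £1.04
Allergy tablets £13.95: OTC medicine → 8.5% + 2% local = 10.5% → £1.46
Eye drops £10.65: OTC medicine → 8.5% + 2% local = 10.5% → £1.12
Total tax = £1.23 + £3.39 + £31.39 + £11.64 + £0.50 + £0.25 + £1.65 + £2.59 + £1.04 + £1.46 + £1.12 = £56.26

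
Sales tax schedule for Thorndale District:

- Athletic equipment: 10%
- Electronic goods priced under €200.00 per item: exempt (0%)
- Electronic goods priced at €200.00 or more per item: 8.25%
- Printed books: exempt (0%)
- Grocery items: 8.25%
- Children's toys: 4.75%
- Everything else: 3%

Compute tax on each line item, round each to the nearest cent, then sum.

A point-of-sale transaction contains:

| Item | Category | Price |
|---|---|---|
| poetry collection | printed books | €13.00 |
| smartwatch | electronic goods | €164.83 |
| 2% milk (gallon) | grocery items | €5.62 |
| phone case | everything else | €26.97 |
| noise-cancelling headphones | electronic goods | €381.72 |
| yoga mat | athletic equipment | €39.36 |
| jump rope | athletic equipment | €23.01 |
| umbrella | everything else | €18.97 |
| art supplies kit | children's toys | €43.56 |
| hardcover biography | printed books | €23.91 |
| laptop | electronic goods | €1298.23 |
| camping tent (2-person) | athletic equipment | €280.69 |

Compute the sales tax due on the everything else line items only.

Phone case €26.97: everything else → 3% → €0.81
Umbrella €18.97: everything else → 3% → €0.57
Tax on everything else = €0.81 + €0.57 = €1.38

€1.38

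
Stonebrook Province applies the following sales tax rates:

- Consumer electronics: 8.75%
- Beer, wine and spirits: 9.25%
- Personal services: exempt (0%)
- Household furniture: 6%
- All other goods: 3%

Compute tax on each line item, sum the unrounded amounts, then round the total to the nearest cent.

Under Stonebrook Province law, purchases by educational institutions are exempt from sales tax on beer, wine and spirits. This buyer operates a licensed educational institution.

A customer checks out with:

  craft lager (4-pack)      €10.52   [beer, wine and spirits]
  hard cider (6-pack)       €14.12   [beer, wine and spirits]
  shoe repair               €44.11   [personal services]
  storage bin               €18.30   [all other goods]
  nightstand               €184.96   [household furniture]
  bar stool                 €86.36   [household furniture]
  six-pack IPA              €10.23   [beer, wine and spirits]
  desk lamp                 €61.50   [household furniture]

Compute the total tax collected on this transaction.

€20.52

Craft lager (4-pack) €10.52: beer, wine and spirits, buyer-exempt → 0% → €0.00
Hard cider (6-pack) €14.12: beer, wine and spirits, buyer-exempt → 0% → €0.00
Shoe repair €44.11: personal services → 0% → €0.00
Storage bin €18.30: all other goods → 3% → €0.549
Nightstand €184.96: household furniture → 6% → €11.0976
Bar stool €86.36: household furniture → 6% → €5.1816
Six-pack IPA €10.23: beer, wine and spirits, buyer-exempt → 0% → €0.00
Desk lamp €61.50: household furniture → 6% → €3.69
Unrounded tax sum = €20.5182 → €20.52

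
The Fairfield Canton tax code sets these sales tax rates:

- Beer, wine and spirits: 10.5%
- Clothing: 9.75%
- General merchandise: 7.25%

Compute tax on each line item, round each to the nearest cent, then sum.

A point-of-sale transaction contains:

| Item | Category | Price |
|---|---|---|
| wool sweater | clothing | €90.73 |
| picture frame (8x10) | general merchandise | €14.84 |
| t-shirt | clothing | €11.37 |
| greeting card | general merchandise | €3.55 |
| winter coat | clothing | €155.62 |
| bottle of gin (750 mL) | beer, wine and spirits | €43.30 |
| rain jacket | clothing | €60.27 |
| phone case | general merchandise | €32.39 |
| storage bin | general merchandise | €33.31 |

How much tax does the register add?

Wool sweater €90.73: clothing → 9.75% → €8.85
Picture frame (8x10) €14.84: general merchandise → 7.25% → €1.08
T-shirt €11.37: clothing → 9.75% → €1.11
Greeting card €3.55: general merchandise → 7.25% → €0.26
Winter coat €155.62: clothing → 9.75% → €15.17
Bottle of gin (750 mL) €43.30: beer, wine and spirits → 10.5% → €4.55
Rain jacket €60.27: clothing → 9.75% → €5.88
Phone case €32.39: general merchandise → 7.25% → €2.35
Storage bin €33.31: general merchandise → 7.25% → €2.41
Total tax = €8.85 + €1.08 + €1.11 + €0.26 + €15.17 + €4.55 + €5.88 + €2.35 + €2.41 = €41.66

€41.66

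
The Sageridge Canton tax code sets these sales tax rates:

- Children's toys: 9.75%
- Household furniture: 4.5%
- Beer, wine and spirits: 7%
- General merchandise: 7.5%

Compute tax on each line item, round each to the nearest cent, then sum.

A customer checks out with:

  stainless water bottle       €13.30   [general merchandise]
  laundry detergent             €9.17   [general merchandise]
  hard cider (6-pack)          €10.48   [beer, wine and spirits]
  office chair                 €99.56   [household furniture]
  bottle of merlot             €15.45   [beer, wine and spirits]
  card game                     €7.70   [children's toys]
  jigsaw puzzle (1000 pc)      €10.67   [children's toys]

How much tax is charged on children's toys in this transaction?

€1.79

Card game €7.70: children's toys → 9.75% → €0.75
Jigsaw puzzle (1000 pc) €10.67: children's toys → 9.75% → €1.04
Tax on children's toys = €0.75 + €1.04 = €1.79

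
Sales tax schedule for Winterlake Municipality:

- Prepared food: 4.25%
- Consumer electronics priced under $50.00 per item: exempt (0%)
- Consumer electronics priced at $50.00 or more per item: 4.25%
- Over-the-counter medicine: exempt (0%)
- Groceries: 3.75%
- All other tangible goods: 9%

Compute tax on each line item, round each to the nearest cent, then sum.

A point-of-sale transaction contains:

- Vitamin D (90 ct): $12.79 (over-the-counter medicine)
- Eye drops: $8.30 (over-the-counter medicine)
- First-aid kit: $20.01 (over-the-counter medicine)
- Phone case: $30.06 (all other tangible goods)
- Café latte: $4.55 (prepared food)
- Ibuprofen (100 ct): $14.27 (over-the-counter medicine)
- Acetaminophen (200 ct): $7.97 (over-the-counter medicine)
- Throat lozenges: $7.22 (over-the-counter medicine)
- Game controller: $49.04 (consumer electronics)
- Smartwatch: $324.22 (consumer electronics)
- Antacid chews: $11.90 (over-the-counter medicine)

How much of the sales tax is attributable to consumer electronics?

Game controller $49.04: consumer electronics, under $50.00 → 0% → $0.00
Smartwatch $324.22: consumer electronics, $50.00 or more → 4.25% → $13.78
Tax on consumer electronics = $0.00 + $13.78 = $13.78

$13.78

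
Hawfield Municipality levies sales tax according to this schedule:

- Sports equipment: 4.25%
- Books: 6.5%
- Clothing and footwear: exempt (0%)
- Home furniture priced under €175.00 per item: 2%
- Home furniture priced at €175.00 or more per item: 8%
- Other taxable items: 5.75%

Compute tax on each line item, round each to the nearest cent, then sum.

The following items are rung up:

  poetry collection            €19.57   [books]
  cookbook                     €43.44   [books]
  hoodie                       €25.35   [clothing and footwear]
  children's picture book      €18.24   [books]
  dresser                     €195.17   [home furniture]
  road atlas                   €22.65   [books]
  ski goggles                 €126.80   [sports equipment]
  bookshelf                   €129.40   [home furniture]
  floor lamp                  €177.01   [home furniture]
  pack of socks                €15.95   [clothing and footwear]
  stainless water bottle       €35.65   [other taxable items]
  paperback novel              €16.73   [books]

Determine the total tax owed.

Poetry collection €19.57: books → 6.5% → €1.27
Cookbook €43.44: books → 6.5% → €2.82
Hoodie €25.35: clothing and footwear → 0% → €0.00
Children's picture book €18.24: books → 6.5% → €1.19
Dresser €195.17: home furniture, €175.00 or more → 8% → €15.61
Road atlas €22.65: books → 6.5% → €1.47
Ski goggles €126.80: sports equipment → 4.25% → €5.39
Bookshelf €129.40: home furniture, under €175.00 → 2% → €2.59
Floor lamp €177.01: home furniture, €175.00 or more → 8% → €14.16
Pack of socks €15.95: clothing and footwear → 0% → €0.00
Stainless water bottle €35.65: other taxable items → 5.75% → €2.05
Paperback novel €16.73: books → 6.5% → €1.09
Total tax = €1.27 + €2.82 + €1.19 + €15.61 + €1.47 + €5.39 + €2.59 + €14.16 + €2.05 + €1.09 = €47.64

€47.64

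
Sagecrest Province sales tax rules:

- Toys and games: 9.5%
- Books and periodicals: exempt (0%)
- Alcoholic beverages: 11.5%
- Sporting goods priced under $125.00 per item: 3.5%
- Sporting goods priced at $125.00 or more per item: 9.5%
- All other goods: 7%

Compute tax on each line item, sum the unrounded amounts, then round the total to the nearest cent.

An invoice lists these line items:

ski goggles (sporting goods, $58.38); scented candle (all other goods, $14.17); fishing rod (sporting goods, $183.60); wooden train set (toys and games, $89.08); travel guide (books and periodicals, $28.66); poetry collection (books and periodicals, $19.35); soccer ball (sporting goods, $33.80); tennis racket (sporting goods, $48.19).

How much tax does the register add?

$31.81

Ski goggles $58.38: sporting goods, under $125.00 → 3.5% → $2.0433
Scented candle $14.17: all other goods → 7% → $0.9919
Fishing rod $183.60: sporting goods, $125.00 or more → 9.5% → $17.442
Wooden train set $89.08: toys and games → 9.5% → $8.4626
Travel guide $28.66: books and periodicals → 0% → $0.00
Poetry collection $19.35: books and periodicals → 0% → $0.00
Soccer ball $33.80: sporting goods, under $125.00 → 3.5% → $1.183
Tennis racket $48.19: sporting goods, under $125.00 → 3.5% → $1.68665
Unrounded tax sum = $31.80945 → $31.81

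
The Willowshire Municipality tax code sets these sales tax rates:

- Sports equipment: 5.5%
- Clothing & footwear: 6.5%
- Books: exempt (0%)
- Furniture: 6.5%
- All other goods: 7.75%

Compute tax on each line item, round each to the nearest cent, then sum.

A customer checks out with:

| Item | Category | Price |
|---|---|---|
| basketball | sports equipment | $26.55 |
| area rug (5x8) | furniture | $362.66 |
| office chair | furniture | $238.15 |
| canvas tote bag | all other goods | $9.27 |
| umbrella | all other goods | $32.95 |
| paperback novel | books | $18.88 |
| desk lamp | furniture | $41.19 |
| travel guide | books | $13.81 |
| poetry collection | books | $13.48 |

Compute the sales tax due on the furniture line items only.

Area rug (5x8) $362.66: furniture → 6.5% → $23.57
Office chair $238.15: furniture → 6.5% → $15.48
Desk lamp $41.19: furniture → 6.5% → $2.68
Tax on furniture = $23.57 + $15.48 + $2.68 = $41.73

$41.73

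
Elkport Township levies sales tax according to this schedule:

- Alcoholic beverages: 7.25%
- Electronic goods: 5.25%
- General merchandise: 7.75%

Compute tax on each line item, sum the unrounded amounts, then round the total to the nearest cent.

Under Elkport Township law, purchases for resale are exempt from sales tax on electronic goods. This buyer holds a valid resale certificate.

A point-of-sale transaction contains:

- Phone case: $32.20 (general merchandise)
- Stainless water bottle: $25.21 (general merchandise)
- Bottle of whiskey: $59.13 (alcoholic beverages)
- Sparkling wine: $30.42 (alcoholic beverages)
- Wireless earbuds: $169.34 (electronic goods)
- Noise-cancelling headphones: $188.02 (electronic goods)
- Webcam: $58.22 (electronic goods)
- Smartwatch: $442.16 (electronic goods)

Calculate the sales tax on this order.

$10.94

Phone case $32.20: general merchandise → 7.75% → $2.4955
Stainless water bottle $25.21: general merchandise → 7.75% → $1.953775
Bottle of whiskey $59.13: alcoholic beverages → 7.25% → $4.286925
Sparkling wine $30.42: alcoholic beverages → 7.25% → $2.20545
Wireless earbuds $169.34: electronic goods, buyer-exempt → 0% → $0.00
Noise-cancelling headphones $188.02: electronic goods, buyer-exempt → 0% → $0.00
Webcam $58.22: electronic goods, buyer-exempt → 0% → $0.00
Smartwatch $442.16: electronic goods, buyer-exempt → 0% → $0.00
Unrounded tax sum = $10.94165 → $10.94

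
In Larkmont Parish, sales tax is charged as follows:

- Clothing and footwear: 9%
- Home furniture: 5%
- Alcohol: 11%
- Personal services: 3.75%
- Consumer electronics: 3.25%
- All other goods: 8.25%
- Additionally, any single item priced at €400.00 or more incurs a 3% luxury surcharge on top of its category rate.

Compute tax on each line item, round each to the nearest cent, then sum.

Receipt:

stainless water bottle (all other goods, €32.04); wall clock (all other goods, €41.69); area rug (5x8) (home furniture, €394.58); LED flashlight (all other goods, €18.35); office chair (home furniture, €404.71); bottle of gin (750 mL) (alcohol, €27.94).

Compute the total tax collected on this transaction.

Stainless water bottle €32.04: all other goods → 8.25% → €2.64
Wall clock €41.69: all other goods → 8.25% → €3.44
Area rug (5x8) €394.58: home furniture → 5% → €19.73
LED flashlight €18.35: all other goods → 8.25% → €1.51
Office chair €404.71: home furniture → 5% + 3% surcharge = 8% → €32.38
Bottle of gin (750 mL) €27.94: alcohol → 11% → €3.07
Total tax = €2.64 + €3.44 + €19.73 + €1.51 + €32.38 + €3.07 = €62.77

€62.77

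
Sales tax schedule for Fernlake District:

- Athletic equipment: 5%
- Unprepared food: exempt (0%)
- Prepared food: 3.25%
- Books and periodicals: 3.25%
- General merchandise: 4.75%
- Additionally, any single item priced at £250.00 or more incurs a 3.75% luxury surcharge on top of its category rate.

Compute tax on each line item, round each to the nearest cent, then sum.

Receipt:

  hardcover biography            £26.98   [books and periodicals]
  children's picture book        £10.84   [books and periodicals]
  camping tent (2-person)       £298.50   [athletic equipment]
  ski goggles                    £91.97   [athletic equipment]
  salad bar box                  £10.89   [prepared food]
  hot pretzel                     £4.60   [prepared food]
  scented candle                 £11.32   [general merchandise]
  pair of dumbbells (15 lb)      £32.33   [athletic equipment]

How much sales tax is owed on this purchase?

Hardcover biography £26.98: books and periodicals → 3.25% → £0.88
Children's picture book £10.84: books and periodicals → 3.25% → £0.35
Camping tent (2-person) £298.50: athletic equipment → 5% + 3.75% surcharge = 8.75% → £26.12
Ski goggles £91.97: athletic equipment → 5% → £4.60
Salad bar box £10.89: prepared food → 3.25% → £0.35
Hot pretzel £4.60: prepared food → 3.25% → £0.15
Scented candle £11.32: general merchandise → 4.75% → £0.54
Pair of dumbbells (15 lb) £32.33: athletic equipment → 5% → £1.62
Total tax = £0.88 + £0.35 + £26.12 + £4.60 + £0.35 + £0.15 + £0.54 + £1.62 = £34.61

£34.61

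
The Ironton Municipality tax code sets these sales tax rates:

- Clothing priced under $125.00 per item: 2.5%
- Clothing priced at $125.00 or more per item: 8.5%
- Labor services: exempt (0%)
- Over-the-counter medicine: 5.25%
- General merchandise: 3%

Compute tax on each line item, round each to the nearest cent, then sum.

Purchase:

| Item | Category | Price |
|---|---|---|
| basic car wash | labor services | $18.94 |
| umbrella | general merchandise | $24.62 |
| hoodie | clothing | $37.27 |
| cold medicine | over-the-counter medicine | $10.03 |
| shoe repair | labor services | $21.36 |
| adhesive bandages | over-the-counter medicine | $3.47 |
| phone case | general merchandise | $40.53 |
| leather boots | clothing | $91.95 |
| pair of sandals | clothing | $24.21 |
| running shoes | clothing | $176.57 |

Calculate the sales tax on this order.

Basic car wash $18.94: labor services → 0% → $0.00
Umbrella $24.62: general merchandise → 3% → $0.74
Hoodie $37.27: clothing, under $125.00 → 2.5% → $0.93
Cold medicine $10.03: over-the-counter medicine → 5.25% → $0.53
Shoe repair $21.36: labor services → 0% → $0.00
Adhesive bandages $3.47: over-the-counter medicine → 5.25% → $0.18
Phone case $40.53: general merchandise → 3% → $1.22
Leather boots $91.95: clothing, under $125.00 → 2.5% → $2.30
Pair of sandals $24.21: clothing, under $125.00 → 2.5% → $0.61
Running shoes $176.57: clothing, $125.00 or more → 8.5% → $15.01
Total tax = $0.74 + $0.93 + $0.53 + $0.18 + $1.22 + $2.30 + $0.61 + $15.01 = $21.52

$21.52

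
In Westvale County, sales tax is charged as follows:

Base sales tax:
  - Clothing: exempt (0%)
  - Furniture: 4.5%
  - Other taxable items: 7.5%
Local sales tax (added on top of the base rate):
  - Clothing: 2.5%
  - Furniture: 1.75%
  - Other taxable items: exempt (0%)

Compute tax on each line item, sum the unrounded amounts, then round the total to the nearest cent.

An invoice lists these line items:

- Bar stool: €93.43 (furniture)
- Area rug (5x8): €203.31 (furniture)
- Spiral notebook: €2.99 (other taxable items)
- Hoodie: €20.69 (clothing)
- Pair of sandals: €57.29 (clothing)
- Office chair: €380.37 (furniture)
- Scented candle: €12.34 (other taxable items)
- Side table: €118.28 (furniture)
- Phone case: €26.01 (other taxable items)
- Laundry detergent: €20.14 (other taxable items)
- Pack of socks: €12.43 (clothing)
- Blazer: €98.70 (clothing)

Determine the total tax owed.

€59.05

Bar stool €93.43: furniture → 4.5% + 1.75% local = 6.25% → €5.839375
Area rug (5x8) €203.31: furniture → 4.5% + 1.75% local = 6.25% → €12.706875
Spiral notebook €2.99: other taxable items → 7.5% + 0% local = 7.5% → €0.22425
Hoodie €20.69: clothing → 0% + 2.5% local = 2.5% → €0.51725
Pair of sandals €57.29: clothing → 0% + 2.5% local = 2.5% → €1.43225
Office chair €380.37: furniture → 4.5% + 1.75% local = 6.25% → €23.773125
Scented candle €12.34: other taxable items → 7.5% + 0% local = 7.5% → €0.9255
Side table €118.28: furniture → 4.5% + 1.75% local = 6.25% → €7.3925
Phone case €26.01: other taxable items → 7.5% + 0% local = 7.5% → €1.95075
Laundry detergent €20.14: other taxable items → 7.5% + 0% local = 7.5% → €1.5105
Pack of socks €12.43: clothing → 0% + 2.5% local = 2.5% → €0.31075
Blazer €98.70: clothing → 0% + 2.5% local = 2.5% → €2.4675
Unrounded tax sum = €59.050625 → €59.05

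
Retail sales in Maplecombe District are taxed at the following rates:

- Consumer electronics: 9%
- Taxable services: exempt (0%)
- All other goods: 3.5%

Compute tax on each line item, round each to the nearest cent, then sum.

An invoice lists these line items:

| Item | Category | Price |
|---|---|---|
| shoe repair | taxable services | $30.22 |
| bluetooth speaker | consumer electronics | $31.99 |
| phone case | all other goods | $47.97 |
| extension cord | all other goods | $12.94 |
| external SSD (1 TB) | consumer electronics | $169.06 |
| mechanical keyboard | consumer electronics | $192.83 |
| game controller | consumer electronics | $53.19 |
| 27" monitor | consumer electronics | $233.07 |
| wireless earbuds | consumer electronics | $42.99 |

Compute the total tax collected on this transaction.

$67.22

Shoe repair $30.22: taxable services → 0% → $0.00
Bluetooth speaker $31.99: consumer electronics → 9% → $2.88
Phone case $47.97: all other goods → 3.5% → $1.68
Extension cord $12.94: all other goods → 3.5% → $0.45
External SSD (1 TB) $169.06: consumer electronics → 9% → $15.22
Mechanical keyboard $192.83: consumer electronics → 9% → $17.35
Game controller $53.19: consumer electronics → 9% → $4.79
27" monitor $233.07: consumer electronics → 9% → $20.98
Wireless earbuds $42.99: consumer electronics → 9% → $3.87
Total tax = $2.88 + $1.68 + $0.45 + $15.22 + $17.35 + $4.79 + $20.98 + $3.87 = $67.22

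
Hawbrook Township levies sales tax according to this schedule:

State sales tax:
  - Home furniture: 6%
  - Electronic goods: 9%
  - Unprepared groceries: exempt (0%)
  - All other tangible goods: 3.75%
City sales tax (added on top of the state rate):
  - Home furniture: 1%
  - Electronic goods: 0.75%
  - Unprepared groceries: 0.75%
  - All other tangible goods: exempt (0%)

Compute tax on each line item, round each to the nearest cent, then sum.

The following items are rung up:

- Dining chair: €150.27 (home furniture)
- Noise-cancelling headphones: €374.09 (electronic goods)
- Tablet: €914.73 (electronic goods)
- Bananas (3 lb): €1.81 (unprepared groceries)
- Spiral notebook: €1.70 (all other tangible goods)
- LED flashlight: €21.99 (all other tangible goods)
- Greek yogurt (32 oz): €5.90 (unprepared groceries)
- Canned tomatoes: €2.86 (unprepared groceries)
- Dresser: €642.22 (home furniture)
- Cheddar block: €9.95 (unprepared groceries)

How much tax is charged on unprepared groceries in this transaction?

Bananas (3 lb) €1.81: unprepared groceries → 0% + 0.75% city = 0.75% → €0.01
Greek yogurt (32 oz) €5.90: unprepared groceries → 0% + 0.75% city = 0.75% → €0.04
Canned tomatoes €2.86: unprepared groceries → 0% + 0.75% city = 0.75% → €0.02
Cheddar block €9.95: unprepared groceries → 0% + 0.75% city = 0.75% → €0.07
Tax on unprepared groceries = €0.01 + €0.04 + €0.02 + €0.07 = €0.14

€0.14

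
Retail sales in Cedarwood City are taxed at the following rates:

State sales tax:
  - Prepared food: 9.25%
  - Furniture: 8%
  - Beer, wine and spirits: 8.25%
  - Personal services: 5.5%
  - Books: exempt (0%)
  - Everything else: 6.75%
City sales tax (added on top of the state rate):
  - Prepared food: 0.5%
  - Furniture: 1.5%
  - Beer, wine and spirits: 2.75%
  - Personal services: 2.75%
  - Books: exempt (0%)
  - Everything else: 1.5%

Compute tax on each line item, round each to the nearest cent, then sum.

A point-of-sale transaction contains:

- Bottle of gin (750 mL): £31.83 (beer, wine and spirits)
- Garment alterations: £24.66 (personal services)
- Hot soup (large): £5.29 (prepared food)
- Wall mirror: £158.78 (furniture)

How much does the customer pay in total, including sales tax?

£241.69

Bottle of gin (750 mL) £31.83: beer, wine and spirits → 8.25% + 2.75% city = 11% → £3.50
Garment alterations £24.66: personal services → 5.5% + 2.75% city = 8.25% → £2.03
Hot soup (large) £5.29: prepared food → 9.25% + 0.5% city = 9.75% → £0.52
Wall mirror £158.78: furniture → 8% + 1.5% city = 9.5% → £15.08
Subtotal = £220.56; tax = £21.13; total due = £241.69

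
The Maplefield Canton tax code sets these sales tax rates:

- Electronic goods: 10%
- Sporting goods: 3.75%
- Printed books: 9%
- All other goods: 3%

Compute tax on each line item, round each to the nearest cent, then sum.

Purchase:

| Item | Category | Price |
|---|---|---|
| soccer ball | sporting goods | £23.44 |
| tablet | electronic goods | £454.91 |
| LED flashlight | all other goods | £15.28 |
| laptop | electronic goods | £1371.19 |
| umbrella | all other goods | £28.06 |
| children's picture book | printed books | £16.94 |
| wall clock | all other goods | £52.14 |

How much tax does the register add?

Soccer ball £23.44: sporting goods → 3.75% → £0.88
Tablet £454.91: electronic goods → 10% → £45.49
LED flashlight £15.28: all other goods → 3% → £0.46
Laptop £1371.19: electronic goods → 10% → £137.12
Umbrella £28.06: all other goods → 3% → £0.84
Children's picture book £16.94: printed books → 9% → £1.52
Wall clock £52.14: all other goods → 3% → £1.56
Total tax = £0.88 + £45.49 + £0.46 + £137.12 + £0.84 + £1.52 + £1.56 = £187.87

£187.87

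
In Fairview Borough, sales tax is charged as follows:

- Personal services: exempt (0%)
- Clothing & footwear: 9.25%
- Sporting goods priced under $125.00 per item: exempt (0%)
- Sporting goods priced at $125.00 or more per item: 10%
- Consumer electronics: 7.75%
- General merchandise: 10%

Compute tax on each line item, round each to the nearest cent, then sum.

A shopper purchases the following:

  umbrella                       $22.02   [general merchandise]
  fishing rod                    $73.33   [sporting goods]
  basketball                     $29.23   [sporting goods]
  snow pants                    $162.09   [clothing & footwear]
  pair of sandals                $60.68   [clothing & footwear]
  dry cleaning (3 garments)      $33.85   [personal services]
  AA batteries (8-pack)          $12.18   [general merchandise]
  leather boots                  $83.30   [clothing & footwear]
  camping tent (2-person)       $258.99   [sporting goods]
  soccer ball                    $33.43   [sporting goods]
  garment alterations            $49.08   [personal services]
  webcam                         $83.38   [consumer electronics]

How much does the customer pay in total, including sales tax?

$965.65

Umbrella $22.02: general merchandise → 10% → $2.20
Fishing rod $73.33: sporting goods, under $125.00 → 0% → $0.00
Basketball $29.23: sporting goods, under $125.00 → 0% → $0.00
Snow pants $162.09: clothing & footwear → 9.25% → $14.99
Pair of sandals $60.68: clothing & footwear → 9.25% → $5.61
Dry cleaning (3 garments) $33.85: personal services → 0% → $0.00
AA batteries (8-pack) $12.18: general merchandise → 10% → $1.22
Leather boots $83.30: clothing & footwear → 9.25% → $7.71
Camping tent (2-person) $258.99: sporting goods, $125.00 or more → 10% → $25.90
Soccer ball $33.43: sporting goods, under $125.00 → 0% → $0.00
Garment alterations $49.08: personal services → 0% → $0.00
Webcam $83.38: consumer electronics → 7.75% → $6.46
Subtotal = $901.56; tax = $64.09; total due = $965.65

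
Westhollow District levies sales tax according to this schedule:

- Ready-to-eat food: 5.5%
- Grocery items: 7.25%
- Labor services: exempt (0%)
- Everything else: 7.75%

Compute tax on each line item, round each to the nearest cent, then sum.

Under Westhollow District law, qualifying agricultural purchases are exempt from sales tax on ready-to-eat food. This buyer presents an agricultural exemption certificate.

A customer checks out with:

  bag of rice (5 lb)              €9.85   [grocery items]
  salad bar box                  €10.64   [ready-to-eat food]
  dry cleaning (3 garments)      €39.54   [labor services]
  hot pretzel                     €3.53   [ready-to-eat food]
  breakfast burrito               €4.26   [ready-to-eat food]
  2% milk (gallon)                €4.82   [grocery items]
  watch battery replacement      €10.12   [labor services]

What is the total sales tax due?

€1.06

Bag of rice (5 lb) €9.85: grocery items → 7.25% → €0.71
Salad bar box €10.64: ready-to-eat food, buyer-exempt → 0% → €0.00
Dry cleaning (3 garments) €39.54: labor services → 0% → €0.00
Hot pretzel €3.53: ready-to-eat food, buyer-exempt → 0% → €0.00
Breakfast burrito €4.26: ready-to-eat food, buyer-exempt → 0% → €0.00
2% milk (gallon) €4.82: grocery items → 7.25% → €0.35
Watch battery replacement €10.12: labor services → 0% → €0.00
Total tax = €0.71 + €0.35 = €1.06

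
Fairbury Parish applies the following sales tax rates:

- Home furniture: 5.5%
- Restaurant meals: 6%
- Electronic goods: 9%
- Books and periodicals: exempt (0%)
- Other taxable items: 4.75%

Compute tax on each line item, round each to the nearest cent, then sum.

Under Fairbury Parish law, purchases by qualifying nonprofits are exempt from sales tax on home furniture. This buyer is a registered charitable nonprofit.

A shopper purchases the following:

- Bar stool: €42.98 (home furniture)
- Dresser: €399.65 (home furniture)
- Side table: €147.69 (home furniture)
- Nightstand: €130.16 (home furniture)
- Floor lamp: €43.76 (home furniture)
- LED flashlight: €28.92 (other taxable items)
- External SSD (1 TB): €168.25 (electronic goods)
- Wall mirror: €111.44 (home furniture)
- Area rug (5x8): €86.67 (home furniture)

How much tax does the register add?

€16.51

Bar stool €42.98: home furniture, buyer-exempt → 0% → €0.00
Dresser €399.65: home furniture, buyer-exempt → 0% → €0.00
Side table €147.69: home furniture, buyer-exempt → 0% → €0.00
Nightstand €130.16: home furniture, buyer-exempt → 0% → €0.00
Floor lamp €43.76: home furniture, buyer-exempt → 0% → €0.00
LED flashlight €28.92: other taxable items → 4.75% → €1.37
External SSD (1 TB) €168.25: electronic goods → 9% → €15.14
Wall mirror €111.44: home furniture, buyer-exempt → 0% → €0.00
Area rug (5x8) €86.67: home furniture, buyer-exempt → 0% → €0.00
Total tax = €1.37 + €15.14 = €16.51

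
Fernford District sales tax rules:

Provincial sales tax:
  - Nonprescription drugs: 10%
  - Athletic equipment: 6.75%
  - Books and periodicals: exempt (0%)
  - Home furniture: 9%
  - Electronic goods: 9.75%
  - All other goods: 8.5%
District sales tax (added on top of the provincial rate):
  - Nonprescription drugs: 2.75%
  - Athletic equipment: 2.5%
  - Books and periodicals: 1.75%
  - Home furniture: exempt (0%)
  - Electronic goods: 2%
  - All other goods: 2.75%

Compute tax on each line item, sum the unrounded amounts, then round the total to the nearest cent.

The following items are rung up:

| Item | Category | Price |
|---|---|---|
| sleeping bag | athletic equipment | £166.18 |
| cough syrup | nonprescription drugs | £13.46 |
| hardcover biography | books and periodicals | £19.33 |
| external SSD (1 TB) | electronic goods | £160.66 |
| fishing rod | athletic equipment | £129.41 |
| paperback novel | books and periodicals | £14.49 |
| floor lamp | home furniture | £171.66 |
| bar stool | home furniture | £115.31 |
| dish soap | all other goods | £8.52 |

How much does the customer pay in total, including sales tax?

Sleeping bag £166.18: athletic equipment → 6.75% + 2.5% district = 9.25% → £15.37165
Cough syrup £13.46: nonprescription drugs → 10% + 2.75% district = 12.75% → £1.71615
Hardcover biography £19.33: books and periodicals → 0% + 1.75% district = 1.75% → £0.338275
External SSD (1 TB) £160.66: electronic goods → 9.75% + 2% district = 11.75% → £18.87755
Fishing rod £129.41: athletic equipment → 6.75% + 2.5% district = 9.25% → £11.970425
Paperback novel £14.49: books and periodicals → 0% + 1.75% district = 1.75% → £0.253575
Floor lamp £171.66: home furniture → 9% + 0% district = 9% → £15.4494
Bar stool £115.31: home furniture → 9% + 0% district = 9% → £10.3779
Dish soap £8.52: all other goods → 8.5% + 2.75% district = 11.25% → £0.9585
Subtotal = £799.02; unrounded tax = £75.313425 → £75.31; total due = £874.33

£874.33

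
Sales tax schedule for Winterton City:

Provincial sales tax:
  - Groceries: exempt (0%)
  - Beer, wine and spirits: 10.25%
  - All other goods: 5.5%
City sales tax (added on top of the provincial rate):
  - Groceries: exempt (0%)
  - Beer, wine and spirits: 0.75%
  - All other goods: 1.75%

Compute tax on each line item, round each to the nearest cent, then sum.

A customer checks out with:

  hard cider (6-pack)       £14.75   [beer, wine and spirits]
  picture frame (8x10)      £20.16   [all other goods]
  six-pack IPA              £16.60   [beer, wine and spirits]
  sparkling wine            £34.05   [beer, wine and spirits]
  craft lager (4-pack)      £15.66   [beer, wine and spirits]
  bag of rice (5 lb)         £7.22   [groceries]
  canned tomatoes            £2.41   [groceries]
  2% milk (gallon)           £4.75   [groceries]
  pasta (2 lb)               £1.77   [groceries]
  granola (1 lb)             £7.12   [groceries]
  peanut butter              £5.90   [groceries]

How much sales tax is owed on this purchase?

£10.38

Hard cider (6-pack) £14.75: beer, wine and spirits → 10.25% + 0.75% city = 11% → £1.62
Picture frame (8x10) £20.16: all other goods → 5.5% + 1.75% city = 7.25% → £1.46
Six-pack IPA £16.60: beer, wine and spirits → 10.25% + 0.75% city = 11% → £1.83
Sparkling wine £34.05: beer, wine and spirits → 10.25% + 0.75% city = 11% → £3.75
Craft lager (4-pack) £15.66: beer, wine and spirits → 10.25% + 0.75% city = 11% → £1.72
Bag of rice (5 lb) £7.22: groceries → 0% + 0% city = 0% → £0.00
Canned tomatoes £2.41: groceries → 0% + 0% city = 0% → £0.00
2% milk (gallon) £4.75: groceries → 0% + 0% city = 0% → £0.00
Pasta (2 lb) £1.77: groceries → 0% + 0% city = 0% → £0.00
Granola (1 lb) £7.12: groceries → 0% + 0% city = 0% → £0.00
Peanut butter £5.90: groceries → 0% + 0% city = 0% → £0.00
Total tax = £1.62 + £1.46 + £1.83 + £3.75 + £1.72 = £10.38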